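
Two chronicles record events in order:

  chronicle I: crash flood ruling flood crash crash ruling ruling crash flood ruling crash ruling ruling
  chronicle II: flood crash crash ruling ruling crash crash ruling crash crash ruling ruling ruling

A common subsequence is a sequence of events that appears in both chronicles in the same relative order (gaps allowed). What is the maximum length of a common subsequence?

Pick flood [4,1], crash [5,2], crash [6,3], ruling [7,4], ruling [8,5], crash [9,7], ruling [11,8], crash [12,10], ruling [13,12], ruling [14,13]; all 10 events appear in both, in order, and the DP table's final entry dp[14][13] is also 10, so no common subsequence is longer.

10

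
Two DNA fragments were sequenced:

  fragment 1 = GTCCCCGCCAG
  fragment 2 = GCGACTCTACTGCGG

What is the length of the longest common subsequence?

Taking G at fragment 1[1]=fragment 2[1], C at fragment 1[3]=fragment 2[2], C at fragment 1[4]=fragment 2[5], C at fragment 1[5]=fragment 2[7], C at fragment 1[6]=fragment 2[10], G at fragment 1[7]=fragment 2[12], C at fragment 1[8]=fragment 2[13], G at fragment 1[11]=fragment 2[15] gives a common subsequence of length 8. Since dp[11][15] = 8, nothing longer is possible.

8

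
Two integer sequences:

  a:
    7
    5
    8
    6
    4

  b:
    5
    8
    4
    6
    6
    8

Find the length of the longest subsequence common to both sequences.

3

One common subsequence of length 3: 5 (a #2, b #1), 8 (a #3, b #2), 6 (a #4, b #5), and the DP table's final entry dp[5][6] is also 3, so no common subsequence is longer.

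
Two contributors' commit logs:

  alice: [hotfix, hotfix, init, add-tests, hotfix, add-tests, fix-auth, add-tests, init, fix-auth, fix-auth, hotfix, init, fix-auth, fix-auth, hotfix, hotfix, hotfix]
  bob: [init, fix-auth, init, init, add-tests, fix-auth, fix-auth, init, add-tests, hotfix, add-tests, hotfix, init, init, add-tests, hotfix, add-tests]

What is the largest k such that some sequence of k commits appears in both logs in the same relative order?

Pick init [3,1]; then fix-auth [7,2]; then add-tests [8,5]; then fix-auth [10,6]; then fix-auth [11,7]; then init [13,8]; then hotfix [16,10]; then hotfix [17,12]; then hotfix [18,16]; all 9 commits appear in both, in order, and the DP table's final entry dp[18][17] is also 9, so no common subsequence is longer.

9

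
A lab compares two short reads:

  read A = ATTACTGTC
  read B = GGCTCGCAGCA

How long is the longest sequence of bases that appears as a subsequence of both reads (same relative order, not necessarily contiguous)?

Let dp[i][j] be the LCS length of the first i bases of read A and the first j bases of read B. dp[i][j] = dp[i-1][j-1]+1 when the i-th and j-th bases match, else max(dp[i-1][j], dp[i][j-1]).
    ·  G  G  C  T  C  G  C  A  G  C  A
 ·  0  0  0  0  0  0  0  0  0  0  0  0
 A  0  0  0  0  0  0  0  0  1  1  1  1
 T  0  0  0  0  1  1  1  1  1  1  1  1
 T  0  0  0  0  1  1  1  1  1  1  1  1
 A  0  0  0  0  1  1  1  1  2  2  2  2
 C  0  0  0  1  1  2  2  2  2  2  3  3
 T  0  0  0  1  2  2  2  2  2  2  3  3
 G  0  1  1  1  2  2  3  3  3  3  3  3
 T  0  1  1  1  2  2  3  3  3  3  3  3
 C  0  1  1  2  2  3  3  4  4  4  4  4
dp[9][11] = 4. One LCS (by backtracking along matches): TAGC.

4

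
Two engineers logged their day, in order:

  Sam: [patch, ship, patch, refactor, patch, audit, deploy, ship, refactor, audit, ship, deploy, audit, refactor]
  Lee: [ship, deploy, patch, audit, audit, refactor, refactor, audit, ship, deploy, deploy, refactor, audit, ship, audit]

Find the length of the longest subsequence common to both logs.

9

One common subsequence of length 9: ship at Sam[2]=Lee[1], patch at Sam[3]=Lee[3], refactor at Sam[4]=Lee[7], audit at Sam[6]=Lee[8], deploy at Sam[7]=Lee[11], refactor at Sam[9]=Lee[12], audit at Sam[10]=Lee[13], ship at Sam[11]=Lee[14], audit at Sam[13]=Lee[15]. The LCS DP gives dp[14][15] = 9, so this is optimal.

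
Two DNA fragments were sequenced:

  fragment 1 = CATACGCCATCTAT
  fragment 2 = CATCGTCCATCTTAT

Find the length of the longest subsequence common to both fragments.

Pick C [1,1] → A [2,2] → T [3,3] → C [5,4] → G [6,5] → C [7,7] → C [8,8] → A [9,9] → T [10,10] → C [11,11] → T [12,13] → A [13,14] → T [14,15]; all 13 bases appear in both, in order. Since dp[14][15] = 13, nothing longer is possible.

13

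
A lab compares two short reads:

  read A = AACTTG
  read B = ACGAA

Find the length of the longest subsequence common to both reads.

3

Taking A (read A #2, read B #1), then C (read A #3, read B #2), then G (read A #6, read B #3) gives a common subsequence of length 3. dp[6][5] = 3 confirms this is the maximum.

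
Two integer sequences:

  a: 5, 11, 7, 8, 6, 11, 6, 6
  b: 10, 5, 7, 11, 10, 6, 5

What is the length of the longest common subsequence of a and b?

4

One common subsequence of length 4: 5 (a #1, b #2); then 7 (a #3, b #3); then 11 (a #6, b #4); then 6 (a #7, b #6), and the DP table's final entry dp[8][7] is also 4, so no common subsequence is longer.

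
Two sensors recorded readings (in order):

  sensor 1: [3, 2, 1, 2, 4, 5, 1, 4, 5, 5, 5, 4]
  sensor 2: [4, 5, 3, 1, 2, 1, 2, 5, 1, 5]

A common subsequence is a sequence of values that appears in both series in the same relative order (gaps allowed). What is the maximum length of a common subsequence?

7

Let dp[i][j] be the LCS length of the first i values of sensor 1 and the first j values of sensor 2. dp[i][j] = dp[i-1][j-1]+1 when the i-th and j-th values match, else max(dp[i-1][j], dp[i][j-1]).
    ·  4  5  3  1  2  1  2  5  1  5
 ·  0  0  0  0  0  0  0  0  0  0  0
 3  0  0  0  1  1  1  1  1  1  1  1
 2  0  0  0  1  1  2  2  2  2  2  2
 1  0  0  0  1  2  2  3  3  3  3  3
 2  0  0  0  1  2  3  3  4  4  4  4
 4  0  1  1  1  2  3  3  4  4  4  4
 5  0  1  2  2  2  3  3  4  5  5  5
 1  0  1  2  2  3  3  4  4  5  6  6
 4  0  1  2  2  3  3  4  4  5  6  6
 5  0  1  2  2  3  3  4  4  5  6  7
 5  0  1  2  2  3  3  4  4  5  6  7
 5  0  1  2  2  3  3  4  4  5  6  7
 4  0  1  2  2  3  3  4  4  5  6  7
dp[12][10] = 7. One LCS (by backtracking along matches): 3, 2, 1, 2, 5, 1, 5.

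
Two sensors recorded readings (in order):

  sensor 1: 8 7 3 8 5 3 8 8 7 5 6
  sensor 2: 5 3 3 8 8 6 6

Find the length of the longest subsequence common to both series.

5

Let dp[i][j] be the LCS length of the first i values of sensor 1 and the first j values of sensor 2. dp[i][j] = dp[i-1][j-1]+1 when the i-th and j-th values match, else max(dp[i-1][j], dp[i][j-1]).
    ·  5  3  3  8  8  6  6
 ·  0  0  0  0  0  0  0  0
 8  0  0  0  0  1  1  1  1
 7  0  0  0  0  1  1  1  1
 3  0  0  1  1  1  1  1  1
 8  0  0  1  1  2  2  2  2
 5  0  1  1  1  2  2  2  2
 3  0  1  2  2  2  2  2  2
 8  0  1  2  2  3  3  3  3
 8  0  1  2  2  3  4  4  4
 7  0  1  2  2  3  4  4  4
 5  0  1  2  2  3  4  4  4
 6  0  1  2  2  3  4  5  5
dp[11][7] = 5. One LCS (by backtracking along matches): 3, 3, 8, 8, 6.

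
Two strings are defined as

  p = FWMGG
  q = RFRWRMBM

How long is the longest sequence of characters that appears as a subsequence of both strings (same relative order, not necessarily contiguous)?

3

Let dp[i][j] be the LCS length of the first i characters of p and the first j characters of q. dp[i][j] = dp[i-1][j-1]+1 when the i-th and j-th characters match, else max(dp[i-1][j], dp[i][j-1]).
    ·  R  F  R  W  R  M  B  M
 ·  0  0  0  0  0  0  0  0  0
 F  0  0  1  1  1  1  1  1  1
 W  0  0  1  1  2  2  2  2  2
 M  0  0  1  1  2  2  3  3  3
 G  0  0  1  1  2  2  3  3  3
 G  0  0  1  1  2  2  3  3  3
dp[5][8] = 3. One LCS (by backtracking along matches): FWM.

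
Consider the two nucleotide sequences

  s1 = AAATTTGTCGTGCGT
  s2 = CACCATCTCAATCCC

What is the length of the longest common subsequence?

Match A (s1 #1, s2 #2) → A (s1 #3, s2 #5) → T (s1 #4, s2 #6) → T (s1 #5, s2 #8) → T (s1 #6, s2 #12) → C (s1 #9, s2 #14) → C (s1 #13, s2 #15) — 7 bases in the same relative order in both. Since dp[15][15] = 7, nothing longer is possible.

7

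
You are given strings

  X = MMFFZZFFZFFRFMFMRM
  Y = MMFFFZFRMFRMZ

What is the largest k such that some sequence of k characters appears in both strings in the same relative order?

12

Match M at X[1]=Y[1] → M at X[2]=Y[2] → F at X[4]=Y[3] → F at X[7]=Y[4] → F at X[8]=Y[5] → Z at X[9]=Y[6] → F at X[11]=Y[7] → R at X[12]=Y[8] → M at X[14]=Y[9] → F at X[15]=Y[10] → R at X[17]=Y[11] → M at X[18]=Y[12] — 12 characters in the same relative order in both. dp[18][13] = 12 confirms this is the maximum.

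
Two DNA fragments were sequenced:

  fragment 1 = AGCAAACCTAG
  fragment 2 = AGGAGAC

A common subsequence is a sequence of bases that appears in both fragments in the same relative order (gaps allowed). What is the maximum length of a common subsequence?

One common subsequence of length 5: A at fragment 1[1]=fragment 2[1] → G at fragment 1[2]=fragment 2[3] → A at fragment 1[4]=fragment 2[4] → A at fragment 1[6]=fragment 2[6] → C at fragment 1[8]=fragment 2[7]. The LCS DP gives dp[11][7] = 5, so this is optimal.

5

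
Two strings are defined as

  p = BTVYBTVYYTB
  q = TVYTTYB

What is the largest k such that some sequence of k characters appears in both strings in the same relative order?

6

Match T at p[2]=q[1], V at p[3]=q[2], Y at p[4]=q[3], T at p[6]=q[5], Y at p[9]=q[6], B at p[11]=q[7] — 6 characters in the same relative order in both. dp[11][7] = 6 confirms this is the maximum.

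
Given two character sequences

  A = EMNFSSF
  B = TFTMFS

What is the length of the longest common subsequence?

3

Taking M (A #2, B #4) → F (A #4, B #5) → S (A #6, B #6) gives a common subsequence of length 3. Since dp[7][6] = 3, nothing longer is possible.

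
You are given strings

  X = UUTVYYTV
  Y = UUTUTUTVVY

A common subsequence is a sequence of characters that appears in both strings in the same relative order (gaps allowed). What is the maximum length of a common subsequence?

5

Match U at X[1]=Y[4]; then U at X[2]=Y[6]; then T at X[3]=Y[7]; then V at X[4]=Y[9]; then Y at X[6]=Y[10] — 5 characters in the same relative order in both. dp[8][10] = 5 confirms this is the maximum.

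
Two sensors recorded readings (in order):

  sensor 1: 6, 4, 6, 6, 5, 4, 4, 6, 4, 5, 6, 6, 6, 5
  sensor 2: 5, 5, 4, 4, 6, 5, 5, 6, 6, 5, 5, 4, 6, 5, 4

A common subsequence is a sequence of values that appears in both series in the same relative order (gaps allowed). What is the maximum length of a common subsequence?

9

Match 5 [5,2] → 4 [6,3] → 4 [7,4] → 6 [8,5] → 5 [10,7] → 6 [11,8] → 6 [12,9] → 6 [13,13] → 5 [14,14] — 9 values in the same relative order in both. dp[14][15] = 9 confirms this is the maximum.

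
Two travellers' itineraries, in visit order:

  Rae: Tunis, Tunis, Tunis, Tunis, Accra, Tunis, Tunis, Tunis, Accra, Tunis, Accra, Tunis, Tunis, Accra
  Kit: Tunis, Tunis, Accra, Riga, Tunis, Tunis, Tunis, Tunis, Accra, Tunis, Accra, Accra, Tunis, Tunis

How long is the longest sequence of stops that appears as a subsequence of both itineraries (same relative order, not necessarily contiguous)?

One common subsequence of length 11: Tunis [1,1], Tunis [2,2], Tunis [3,5], Tunis [4,6], Tunis [6,7], Tunis [7,8], Tunis [8,10], Accra [9,11], Accra [11,12], Tunis [12,13], Tunis [13,14]. The LCS DP gives dp[14][14] = 11, so this is optimal.

11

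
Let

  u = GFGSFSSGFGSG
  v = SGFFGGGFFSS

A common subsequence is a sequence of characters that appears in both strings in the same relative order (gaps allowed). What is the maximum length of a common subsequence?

Let dp[i][j] be the LCS length of the first i characters of u and the first j characters of v. dp[i][j] = dp[i-1][j-1]+1 when the i-th and j-th characters match, else max(dp[i-1][j], dp[i][j-1]).
    ·  S  G  F  F  G  G  G  F  F  S  S
 ·  0  0  0  0  0  0  0  0  0  0  0  0
 G  0  0  1  1  1  1  1  1  1  1  1  1
 F  0  0  1  2  2  2  2  2  2  2  2  2
 G  0  0  1  2  2  3  3  3  3  3  3  3
 S  0  1  1  2  2  3  3  3  3  3  4  4
 F  0  1  1  2  3  3  3  3  4  4  4  4
 S  0  1  1  2  3  3  3  3  4  4  5  5
 S  0  1  1  2  3  3  3  3  4  4  5  6
 G  0  1  2  2  3  4  4  4  4  4  5  6
 F  0  1  2  3  3  4  4  4  5  5  5  6
 G  0  1  2  3  3  4  5  5  5  5  5  6
 S  0  1  2  3  3  4  5  5  5  5  6  6
 G  0  1  2  3  3  4  5  6  6  6  6  6
dp[12][11] = 6. One LCS (by backtracking along matches): GFGFSS.

6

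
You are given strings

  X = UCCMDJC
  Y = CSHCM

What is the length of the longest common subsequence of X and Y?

Let dp[i][j] be the LCS length of the first i characters of X and the first j characters of Y. dp[i][j] = dp[i-1][j-1]+1 when the i-th and j-th characters match, else max(dp[i-1][j], dp[i][j-1]).
    ·  C  S  H  C  M
 ·  0  0  0  0  0  0
 U  0  0  0  0  0  0
 C  0  1  1  1  1  1
 C  0  1  1  1  2  2
 M  0  1  1  1  2  3
 D  0  1  1  1  2  3
 J  0  1  1  1  2  3
 C  0  1  1  1  2  3
dp[7][5] = 3. One LCS (by backtracking along matches): CCM.

3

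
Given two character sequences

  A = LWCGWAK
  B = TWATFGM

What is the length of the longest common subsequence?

2

Let dp[i][j] be the LCS length of the first i characters of A and the first j characters of B. dp[i][j] = dp[i-1][j-1]+1 when the i-th and j-th characters match, else max(dp[i-1][j], dp[i][j-1]).
    ·  T  W  A  T  F  G  M
 ·  0  0  0  0  0  0  0  0
 L  0  0  0  0  0  0  0  0
 W  0  0  1  1  1  1  1  1
 C  0  0  1  1  1  1  1  1
 G  0  0  1  1  1  1  2  2
 W  0  0  1  1  1  1  2  2
 A  0  0  1  2  2  2  2  2
 K  0  0  1  2  2  2  2  2
dp[7][7] = 2. One LCS (by backtracking along matches): WG.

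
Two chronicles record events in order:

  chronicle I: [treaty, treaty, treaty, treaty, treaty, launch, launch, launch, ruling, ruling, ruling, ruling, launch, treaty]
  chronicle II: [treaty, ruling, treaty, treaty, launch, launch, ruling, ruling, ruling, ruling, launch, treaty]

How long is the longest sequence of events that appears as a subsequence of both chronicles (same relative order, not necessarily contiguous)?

11

Pick treaty at chronicle I[1]=chronicle II[1]; then treaty at chronicle I[4]=chronicle II[3]; then treaty at chronicle I[5]=chronicle II[4]; then launch at chronicle I[7]=chronicle II[5]; then launch at chronicle I[8]=chronicle II[6]; then ruling at chronicle I[9]=chronicle II[7]; then ruling at chronicle I[10]=chronicle II[8]; then ruling at chronicle I[11]=chronicle II[9]; then ruling at chronicle I[12]=chronicle II[10]; then launch at chronicle I[13]=chronicle II[11]; then treaty at chronicle I[14]=chronicle II[12]; all 11 events appear in both, in order, and the DP table's final entry dp[14][12] is also 11, so no common subsequence is longer.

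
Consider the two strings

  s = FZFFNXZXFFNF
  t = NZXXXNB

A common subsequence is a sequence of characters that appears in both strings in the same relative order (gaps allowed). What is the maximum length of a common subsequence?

4

Pick Z (s #2, t #2); then X (s #6, t #4); then X (s #8, t #5); then N (s #11, t #6); all 4 characters appear in both, in order, and the DP table's final entry dp[12][7] is also 4, so no common subsequence is longer.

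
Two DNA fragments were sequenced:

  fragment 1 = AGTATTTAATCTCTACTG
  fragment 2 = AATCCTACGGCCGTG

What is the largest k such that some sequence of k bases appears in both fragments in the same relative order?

10

Match A (fragment 1 #1, fragment 2 #1) → A (fragment 1 #4, fragment 2 #2) → T (fragment 1 #5, fragment 2 #3) → T (fragment 1 #7, fragment 2 #6) → A (fragment 1 #9, fragment 2 #7) → C (fragment 1 #11, fragment 2 #8) → C (fragment 1 #13, fragment 2 #11) → C (fragment 1 #16, fragment 2 #12) → T (fragment 1 #17, fragment 2 #14) → G (fragment 1 #18, fragment 2 #15) — 10 bases in the same relative order in both, and the DP table's final entry dp[18][15] is also 10, so no common subsequence is longer.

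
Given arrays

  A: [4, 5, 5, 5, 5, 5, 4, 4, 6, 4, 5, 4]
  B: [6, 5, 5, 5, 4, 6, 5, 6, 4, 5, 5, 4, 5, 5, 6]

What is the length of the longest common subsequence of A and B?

Pick 5 [2,2] → 5 [3,3] → 5 [4,4] → 5 [6,7] → 6 [9,8] → 4 [10,9] → 5 [11,11] → 4 [12,12]; all 8 values appear in both, in order. The LCS DP gives dp[12][15] = 8, so this is optimal.

8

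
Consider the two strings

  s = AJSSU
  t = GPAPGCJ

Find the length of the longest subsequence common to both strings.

2

Match A at s[1]=t[3], then J at s[2]=t[7] — 2 characters in the same relative order in both. The LCS DP gives dp[5][7] = 2, so this is optimal.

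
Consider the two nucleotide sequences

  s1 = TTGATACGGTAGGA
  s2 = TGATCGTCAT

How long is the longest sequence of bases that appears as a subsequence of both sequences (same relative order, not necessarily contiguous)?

8

Let dp[i][j] be the LCS length of the first i bases of s1 and the first j bases of s2. dp[i][j] = dp[i-1][j-1]+1 when the i-th and j-th bases match, else max(dp[i-1][j], dp[i][j-1]).
    ·  T  G  A  T  C  G  T  C  A  T
 ·  0  0  0  0  0  0  0  0  0  0  0
 T  0  1  1  1  1  1  1  1  1  1  1
 T  0  1  1  1  2  2  2  2  2  2  2
 G  0  1  2  2  2  2  3  3  3  3  3
 A  0  1  2  3  3  3  3  3  3  4  4
 T  0  1  2  3  4  4  4  4  4  4  5
 A  0  1  2  3  4  4  4  4  4  5  5
 C  0  1  2  3  4  5  5  5  5  5  5
 G  0  1  2  3  4  5  6  6  6  6  6
 G  0  1  2  3  4  5  6  6  6  6  6
 T  0  1  2  3  4  5  6  7  7  7  7
 A  0  1  2  3  4  5  6  7  7  8  8
 G  0  1  2  3  4  5  6  7  7  8  8
 G  0  1  2  3  4  5  6  7  7  8  8
 A  0  1  2  3  4  5  6  7  7  8  8
dp[14][10] = 8. One LCS (by backtracking along matches): TGATCGTA.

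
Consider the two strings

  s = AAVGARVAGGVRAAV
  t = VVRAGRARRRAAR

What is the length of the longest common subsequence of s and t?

One common subsequence of length 7: A at s[2]=t[4] → G at s[4]=t[5] → A at s[5]=t[7] → R at s[6]=t[9] → R at s[12]=t[10] → A at s[13]=t[11] → A at s[14]=t[12]. The LCS DP gives dp[15][13] = 7, so this is optimal.

7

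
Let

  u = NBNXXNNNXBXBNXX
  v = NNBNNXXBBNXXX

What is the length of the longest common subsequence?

Match N at u[1]=v[2], then B at u[2]=v[3], then N at u[3]=v[5], then X at u[5]=v[6], then X at u[9]=v[7], then B at u[10]=v[8], then B at u[12]=v[9], then N at u[13]=v[10], then X at u[14]=v[12], then X at u[15]=v[13] — 10 characters in the same relative order in both. dp[15][13] = 10 confirms this is the maximum.

10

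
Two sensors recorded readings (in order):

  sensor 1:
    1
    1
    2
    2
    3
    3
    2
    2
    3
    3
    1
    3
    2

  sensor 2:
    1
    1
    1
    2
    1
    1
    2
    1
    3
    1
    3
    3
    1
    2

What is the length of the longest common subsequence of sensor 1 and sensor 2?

9

Pick 1 (sensor 1 #1, sensor 2 #2), then 1 (sensor 1 #2, sensor 2 #3), then 2 (sensor 1 #3, sensor 2 #4), then 2 (sensor 1 #4, sensor 2 #7), then 3 (sensor 1 #5, sensor 2 #9), then 3 (sensor 1 #9, sensor 2 #11), then 3 (sensor 1 #10, sensor 2 #12), then 1 (sensor 1 #11, sensor 2 #13), then 2 (sensor 1 #13, sensor 2 #14); all 9 values appear in both, in order. Since dp[13][14] = 9, nothing longer is possible.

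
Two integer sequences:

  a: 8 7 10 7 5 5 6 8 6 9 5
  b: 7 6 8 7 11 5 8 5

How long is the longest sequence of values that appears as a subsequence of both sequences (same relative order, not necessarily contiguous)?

5

Let dp[i][j] be the LCS length of the first i values of a and the first j values of b. dp[i][j] = dp[i-1][j-1]+1 when the i-th and j-th values match, else max(dp[i-1][j], dp[i][j-1]).
    ·  7  6  8  7 11  5  8  5
 ·  0  0  0  0  0  0  0  0  0
 8  0  0  0  1  1  1  1  1  1
 7  0  1  1  1  2  2  2  2  2
10  0  1  1  1  2  2  2  2  2
 7  0  1  1  1  2  2  2  2  2
 5  0  1  1  1  2  2  3  3  3
 5  0  1  1  1  2  2  3  3  4
 6  0  1  2  2  2  2  3  3  4
 8  0  1  2  3  3  3  3  4  4
 6  0  1  2  3  3  3  3  4  4
 9  0  1  2  3  3  3  3  4  4
 5  0  1  2  3  3  3  4  4  5
dp[11][8] = 5. One LCS (by backtracking along matches): 8, 7, 5, 8, 5.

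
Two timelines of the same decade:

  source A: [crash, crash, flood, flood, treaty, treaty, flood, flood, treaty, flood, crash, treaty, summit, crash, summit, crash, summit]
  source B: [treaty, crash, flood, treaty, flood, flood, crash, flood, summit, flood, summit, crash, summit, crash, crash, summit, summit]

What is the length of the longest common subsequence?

11

One common subsequence of length 11: crash [2,2]; then flood [3,3]; then flood [4,5]; then flood [7,6]; then flood [8,8]; then flood [10,10]; then crash [11,12]; then summit [13,13]; then crash [14,15]; then summit [15,16]; then summit [17,17]. The LCS DP gives dp[17][17] = 11, so this is optimal.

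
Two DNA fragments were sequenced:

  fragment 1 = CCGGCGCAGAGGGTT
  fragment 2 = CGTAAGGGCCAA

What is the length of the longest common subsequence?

Match C (fragment 1 #1, fragment 2 #1), then G (fragment 1 #3, fragment 2 #7), then G (fragment 1 #4, fragment 2 #8), then C (fragment 1 #5, fragment 2 #9), then C (fragment 1 #7, fragment 2 #10), then A (fragment 1 #8, fragment 2 #11), then A (fragment 1 #10, fragment 2 #12) — 7 bases in the same relative order in both. The LCS DP gives dp[15][12] = 7, so this is optimal.

7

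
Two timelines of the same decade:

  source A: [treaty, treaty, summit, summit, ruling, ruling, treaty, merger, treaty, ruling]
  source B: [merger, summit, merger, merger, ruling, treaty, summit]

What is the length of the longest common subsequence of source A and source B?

3

Pick summit at source A[3]=source B[2] → ruling at source A[6]=source B[5] → treaty at source A[7]=source B[6]; all 3 events appear in both, in order. The LCS DP gives dp[10][7] = 3, so this is optimal.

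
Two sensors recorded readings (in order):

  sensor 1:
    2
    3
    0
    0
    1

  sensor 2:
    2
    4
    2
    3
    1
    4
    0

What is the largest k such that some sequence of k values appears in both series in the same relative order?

3

Pick 2 at sensor 1[1]=sensor 2[3]; then 3 at sensor 1[2]=sensor 2[4]; then 0 at sensor 1[4]=sensor 2[7]; all 3 values appear in both, in order. The LCS DP gives dp[5][7] = 3, so this is optimal.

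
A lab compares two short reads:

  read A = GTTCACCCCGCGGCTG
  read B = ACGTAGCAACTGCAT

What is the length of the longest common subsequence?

8

Match G [1,3] → T [2,4] → C [4,7] → A [5,9] → C [6,10] → G [10,12] → C [11,13] → T [15,15] — 8 bases in the same relative order in both, and the DP table's final entry dp[16][15] is also 8, so no common subsequence is longer.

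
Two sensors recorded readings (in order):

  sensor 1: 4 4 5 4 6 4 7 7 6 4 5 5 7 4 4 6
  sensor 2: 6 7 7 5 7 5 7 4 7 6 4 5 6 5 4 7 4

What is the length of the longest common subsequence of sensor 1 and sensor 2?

One common subsequence of length 9: 5 [3,6], then 4 [6,8], then 7 [8,9], then 6 [9,10], then 4 [10,11], then 5 [11,12], then 5 [12,14], then 7 [13,16], then 4 [15,17]. The LCS DP gives dp[16][17] = 9, so this is optimal.

9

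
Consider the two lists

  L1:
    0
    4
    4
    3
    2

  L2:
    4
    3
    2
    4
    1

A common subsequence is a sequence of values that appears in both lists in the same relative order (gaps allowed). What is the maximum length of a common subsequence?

3

One common subsequence of length 3: 4 [3,1] → 3 [4,2] → 2 [5,3]. The LCS DP gives dp[5][5] = 3, so this is optimal.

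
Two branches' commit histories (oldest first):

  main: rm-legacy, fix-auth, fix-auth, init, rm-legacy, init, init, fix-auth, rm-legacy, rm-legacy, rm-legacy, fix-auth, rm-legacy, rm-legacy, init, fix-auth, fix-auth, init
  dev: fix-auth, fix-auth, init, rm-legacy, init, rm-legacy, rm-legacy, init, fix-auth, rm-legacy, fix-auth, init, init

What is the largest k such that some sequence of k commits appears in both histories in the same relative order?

11

Taking fix-auth at main[2]=dev[1]; then fix-auth at main[3]=dev[2]; then init at main[4]=dev[3]; then rm-legacy at main[5]=dev[4]; then init at main[6]=dev[5]; then init at main[7]=dev[8]; then fix-auth at main[8]=dev[9]; then rm-legacy at main[11]=dev[10]; then fix-auth at main[12]=dev[11]; then init at main[15]=dev[12]; then init at main[18]=dev[13] gives a common subsequence of length 11. The LCS DP gives dp[18][13] = 11, so this is optimal.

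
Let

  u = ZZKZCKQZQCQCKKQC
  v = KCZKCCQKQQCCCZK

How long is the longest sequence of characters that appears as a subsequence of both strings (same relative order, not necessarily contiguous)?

9

One common subsequence of length 9: Z (u #2, v #3); then K (u #3, v #4); then C (u #5, v #6); then K (u #6, v #8); then Q (u #7, v #9); then Q (u #9, v #10); then C (u #10, v #12); then C (u #12, v #13); then K (u #14, v #15). Since dp[16][15] = 9, nothing longer is possible.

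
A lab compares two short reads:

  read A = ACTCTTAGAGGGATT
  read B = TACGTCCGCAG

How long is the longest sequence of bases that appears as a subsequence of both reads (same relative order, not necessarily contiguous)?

7

Match A (read A #1, read B #2) → C (read A #2, read B #3) → T (read A #3, read B #5) → C (read A #4, read B #7) → G (read A #8, read B #8) → A (read A #9, read B #10) → G (read A #12, read B #11) — 7 bases in the same relative order in both. dp[15][11] = 7 confirms this is the maximum.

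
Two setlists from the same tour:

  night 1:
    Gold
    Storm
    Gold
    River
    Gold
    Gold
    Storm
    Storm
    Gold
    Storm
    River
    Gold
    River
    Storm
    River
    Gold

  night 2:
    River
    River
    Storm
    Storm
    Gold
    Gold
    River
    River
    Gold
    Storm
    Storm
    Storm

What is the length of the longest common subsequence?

One common subsequence of length 8: River [4,2], Storm [7,3], Storm [8,4], Gold [9,5], Gold [12,6], River [13,7], River [15,8], Gold [16,9]. The LCS DP gives dp[16][12] = 8, so this is optimal.

8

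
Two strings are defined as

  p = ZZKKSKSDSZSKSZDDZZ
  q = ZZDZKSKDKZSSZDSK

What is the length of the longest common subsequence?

Taking Z at p[1]=q[2] → Z at p[2]=q[4] → K at p[4]=q[5] → S at p[5]=q[6] → K at p[6]=q[7] → D at p[8]=q[8] → Z at p[10]=q[10] → S at p[11]=q[11] → S at p[13]=q[12] → Z at p[14]=q[13] → D at p[15]=q[14] gives a common subsequence of length 11, and the DP table's final entry dp[18][16] is also 11, so no common subsequence is longer.

11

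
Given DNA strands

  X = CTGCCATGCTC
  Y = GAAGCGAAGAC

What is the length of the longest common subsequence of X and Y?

Let dp[i][j] be the LCS length of the first i bases of X and the first j bases of Y. dp[i][j] = dp[i-1][j-1]+1 when the i-th and j-th bases match, else max(dp[i-1][j], dp[i][j-1]).
    ·  G  A  A  G  C  G  A  A  G  A  C
 ·  0  0  0  0  0  0  0  0  0  0  0  0
 C  0  0  0  0  0  1  1  1  1  1  1  1
 T  0  0  0  0  0  1  1  1  1  1  1  1
 G  0  1  1  1  1  1  2  2  2  2  2  2
 C  0  1  1  1  1  2  2  2  2  2  2  3
 C  0  1  1  1  1  2  2  2  2  2  2  3
 A  0  1  2  2  2  2  2  3  3  3  3  3
 T  0  1  2  2  2  2  2  3  3  3  3  3
 G  0  1  2  2  3  3  3  3  3  4  4  4
 C  0  1  2  2  3  4  4  4  4  4  4  5
 T  0  1  2  2  3  4  4  4  4  4  4  5
 C  0  1  2  2  3  4  4  4  4  4  4  5
dp[11][11] = 5. One LCS (by backtracking along matches): CGAGC.

5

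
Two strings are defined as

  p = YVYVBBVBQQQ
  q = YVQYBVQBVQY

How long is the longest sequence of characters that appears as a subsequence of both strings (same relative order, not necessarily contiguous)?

Pick Y [1,1] → V [2,2] → Y [3,4] → V [4,6] → B [6,8] → V [7,9] → Q [9,10]; all 7 characters appear in both, in order, and the DP table's final entry dp[11][11] is also 7, so no common subsequence is longer.

7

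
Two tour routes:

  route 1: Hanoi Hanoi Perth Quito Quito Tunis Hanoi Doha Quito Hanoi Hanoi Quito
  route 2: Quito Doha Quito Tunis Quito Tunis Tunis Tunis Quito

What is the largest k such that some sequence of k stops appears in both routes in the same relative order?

5

Taking Quito (route 1 #4, route 2 #1) → Quito (route 1 #5, route 2 #3) → Tunis (route 1 #6, route 2 #4) → Quito (route 1 #9, route 2 #5) → Quito (route 1 #12, route 2 #9) gives a common subsequence of length 5. Since dp[12][9] = 5, nothing longer is possible.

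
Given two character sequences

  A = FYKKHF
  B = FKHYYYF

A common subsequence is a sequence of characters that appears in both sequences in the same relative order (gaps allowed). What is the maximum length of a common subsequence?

4

Let dp[i][j] be the LCS length of the first i characters of A and the first j characters of B. dp[i][j] = dp[i-1][j-1]+1 when the i-th and j-th characters match, else max(dp[i-1][j], dp[i][j-1]).
    ·  F  K  H  Y  Y  Y  F
 ·  0  0  0  0  0  0  0  0
 F  0  1  1  1  1  1  1  1
 Y  0  1  1  1  2  2  2  2
 K  0  1  2  2  2  2  2  2
 K  0  1  2  2  2  2  2  2
 H  0  1  2  3  3  3  3  3
 F  0  1  2  3  3  3  3  4
dp[6][7] = 4. One LCS (by backtracking along matches): FKHF.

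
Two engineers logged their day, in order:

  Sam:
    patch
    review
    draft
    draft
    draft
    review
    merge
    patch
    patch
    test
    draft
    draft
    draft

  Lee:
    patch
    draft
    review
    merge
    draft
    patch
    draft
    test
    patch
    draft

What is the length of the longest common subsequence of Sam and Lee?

7

Match patch (Sam #1, Lee #1), draft (Sam #5, Lee #2), review (Sam #6, Lee #3), merge (Sam #7, Lee #4), patch (Sam #8, Lee #6), patch (Sam #9, Lee #9), draft (Sam #13, Lee #10) — 7 tasks in the same relative order in both. The LCS DP gives dp[13][10] = 7, so this is optimal.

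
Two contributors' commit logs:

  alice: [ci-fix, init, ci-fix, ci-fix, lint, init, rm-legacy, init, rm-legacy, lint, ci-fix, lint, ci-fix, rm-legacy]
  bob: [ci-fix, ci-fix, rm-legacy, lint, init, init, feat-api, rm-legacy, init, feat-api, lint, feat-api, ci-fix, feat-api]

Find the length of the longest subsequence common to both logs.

One common subsequence of length 8: ci-fix at alice[1]=bob[1] → ci-fix at alice[3]=bob[2] → lint at alice[5]=bob[4] → init at alice[6]=bob[6] → rm-legacy at alice[7]=bob[8] → init at alice[8]=bob[9] → lint at alice[10]=bob[11] → ci-fix at alice[11]=bob[13]. dp[14][14] = 8 confirms this is the maximum.

8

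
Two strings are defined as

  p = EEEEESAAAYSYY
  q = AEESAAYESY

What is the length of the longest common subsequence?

Match E at p[4]=q[2]; then E at p[5]=q[3]; then S at p[6]=q[4]; then A at p[8]=q[5]; then A at p[9]=q[6]; then Y at p[10]=q[7]; then S at p[11]=q[9]; then Y at p[13]=q[10] — 8 characters in the same relative order in both. Since dp[13][10] = 8, nothing longer is possible.

8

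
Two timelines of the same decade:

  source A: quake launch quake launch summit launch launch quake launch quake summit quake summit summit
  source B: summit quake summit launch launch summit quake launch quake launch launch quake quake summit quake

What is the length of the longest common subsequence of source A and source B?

10

Pick quake (source A #1, source B #2) → launch (source A #2, source B #5) → quake (source A #3, source B #7) → launch (source A #4, source B #8) → launch (source A #6, source B #10) → launch (source A #7, source B #11) → quake (source A #8, source B #12) → quake (source A #10, source B #13) → summit (source A #11, source B #14) → quake (source A #12, source B #15); all 10 events appear in both, in order. The LCS DP gives dp[14][15] = 10, so this is optimal.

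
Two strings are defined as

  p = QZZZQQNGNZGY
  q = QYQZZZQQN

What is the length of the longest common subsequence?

Let dp[i][j] be the LCS length of the first i characters of p and the first j characters of q. dp[i][j] = dp[i-1][j-1]+1 when the i-th and j-th characters match, else max(dp[i-1][j], dp[i][j-1]).
    ·  Q  Y  Q  Z  Z  Z  Q  Q  N
 ·  0  0  0  0  0  0  0  0  0  0
 Q  0  1  1  1  1  1  1  1  1  1
 Z  0  1  1  1  2  2  2  2  2  2
 Z  0  1  1  1  2  3  3  3  3  3
 Z  0  1  1  1  2  3  4  4  4  4
 Q  0  1  1  2  2  3  4  5  5  5
 Q  0  1  1  2  2  3  4  5  6  6
 N  0  1  1  2  2  3  4  5  6  7
 G  0  1  1  2  2  3  4  5  6  7
 N  0  1  1  2  2  3  4  5  6  7
 Z  0  1  1  2  3  3  4  5  6  7
 G  0  1  1  2  3  3  4  5  6  7
 Y  0  1  2  2  3  3  4  5  6  7
dp[12][9] = 7. One LCS (by backtracking along matches): QZZZQQN.

7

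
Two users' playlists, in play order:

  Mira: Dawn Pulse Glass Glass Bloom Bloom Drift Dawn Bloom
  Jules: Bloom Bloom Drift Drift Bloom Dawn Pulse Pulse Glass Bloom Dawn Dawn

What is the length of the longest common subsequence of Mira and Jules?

Taking Dawn (Mira #1, Jules #6); then Pulse (Mira #2, Jules #8); then Glass (Mira #4, Jules #9); then Bloom (Mira #5, Jules #10); then Dawn (Mira #8, Jules #12) gives a common subsequence of length 5. Since dp[9][12] = 5, nothing longer is possible.

5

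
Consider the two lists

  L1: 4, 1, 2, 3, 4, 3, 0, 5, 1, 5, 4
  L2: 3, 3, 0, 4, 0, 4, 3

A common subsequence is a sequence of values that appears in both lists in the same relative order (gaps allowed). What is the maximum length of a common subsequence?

Let dp[i][j] be the LCS length of the first i values of L1 and the first j values of L2. dp[i][j] = dp[i-1][j-1]+1 when the i-th and j-th values match, else max(dp[i-1][j], dp[i][j-1]).
    ·  3  3  0  4  0  4  3
 ·  0  0  0  0  0  0  0  0
 4  0  0  0  0  1  1  1  1
 1  0  0  0  0  1  1  1  1
 2  0  0  0  0  1  1  1  1
 3  0  1  1  1  1  1  1  2
 4  0  1  1  1  2  2  2  2
 3  0  1  2  2  2  2  2  3
 0  0  1  2  3  3  3  3  3
 5  0  1  2  3  3  3  3  3
 1  0  1  2  3  3  3  3  3
 5  0  1  2  3  3  3  3  3
 4  0  1  2  3  4  4  4  4
dp[11][7] = 4. One LCS (by backtracking along matches): 3, 4, 0, 4.

4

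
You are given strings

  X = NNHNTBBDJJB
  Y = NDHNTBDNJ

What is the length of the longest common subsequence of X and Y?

7

Let dp[i][j] be the LCS length of the first i characters of X and the first j characters of Y. dp[i][j] = dp[i-1][j-1]+1 when the i-th and j-th characters match, else max(dp[i-1][j], dp[i][j-1]).
    ·  N  D  H  N  T  B  D  N  J
 ·  0  0  0  0  0  0  0  0  0  0
 N  0  1  1  1  1  1  1  1  1  1
 N  0  1  1  1  2  2  2  2  2  2
 H  0  1  1  2  2  2  2  2  2  2
 N  0  1  1  2  3  3  3  3  3  3
 T  0  1  1  2  3  4  4  4  4  4
 B  0  1  1  2  3  4  5  5  5  5
 B  0  1  1  2  3  4  5  5  5  5
 D  0  1  2  2  3  4  5  6  6  6
 J  0  1  2  2  3  4  5  6  6  7
 J  0  1  2  2  3  4  5  6  6  7
 B  0  1  2  2  3  4  5  6  6  7
dp[11][9] = 7. One LCS (by backtracking along matches): NHNTBDJ.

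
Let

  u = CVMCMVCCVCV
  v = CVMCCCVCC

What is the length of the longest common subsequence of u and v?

Match C at u[1]=v[1], V at u[2]=v[2], M at u[3]=v[3], C at u[4]=v[4], C at u[7]=v[5], C at u[8]=v[6], V at u[9]=v[7], C at u[10]=v[9] — 8 characters in the same relative order in both. dp[11][9] = 8 confirms this is the maximum.

8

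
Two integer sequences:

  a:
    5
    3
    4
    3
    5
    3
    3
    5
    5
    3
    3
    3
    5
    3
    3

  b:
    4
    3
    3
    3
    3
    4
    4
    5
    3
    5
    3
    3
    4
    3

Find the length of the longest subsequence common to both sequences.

Pick 3 (a #2, b #2), 3 (a #4, b #3), 3 (a #6, b #4), 3 (a #7, b #5), 5 (a #8, b #8), 5 (a #9, b #10), 3 (a #10, b #11), 3 (a #11, b #12), 3 (a #15, b #14); all 9 values appear in both, in order, and the DP table's final entry dp[15][14] is also 9, so no common subsequence is longer.

9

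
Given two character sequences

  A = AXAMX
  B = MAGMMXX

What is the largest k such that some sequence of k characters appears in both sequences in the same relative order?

Let dp[i][j] be the LCS length of the first i characters of A and the first j characters of B. dp[i][j] = dp[i-1][j-1]+1 when the i-th and j-th characters match, else max(dp[i-1][j], dp[i][j-1]).
    ·  M  A  G  M  M  X  X
 ·  0  0  0  0  0  0  0  0
 A  0  0  1  1  1  1  1  1
 X  0  0  1  1  1  1  2  2
 A  0  0  1  1  1  1  2  2
 M  0  1  1  1  2  2  2  2
 X  0  1  1  1  2  2  3  3
dp[5][7] = 3. One LCS (by backtracking along matches): AXX.

3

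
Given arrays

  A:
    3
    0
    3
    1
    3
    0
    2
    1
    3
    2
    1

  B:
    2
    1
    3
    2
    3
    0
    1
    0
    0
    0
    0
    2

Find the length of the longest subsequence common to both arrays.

Let dp[i][j] be the LCS length of the first i values of A and the first j values of B. dp[i][j] = dp[i-1][j-1]+1 when the i-th and j-th values match, else max(dp[i-1][j], dp[i][j-1]).
    ·  2  1  3  2  3  0  1  0  0  0  0  2
 ·  0  0  0  0  0  0  0  0  0  0  0  0  0
 3  0  0  0  1  1  1  1  1  1  1  1  1  1
 0  0  0  0  1  1  1  2  2  2  2  2  2  2
 3  0  0  0  1  1  2  2  2  2  2  2  2  2
 1  0  0  1  1  1  2  2  3  3  3  3  3  3
 3  0  0  1  2  2  2  2  3  3  3  3  3  3
 0  0  0  1  2  2  2  3  3  4  4  4  4  4
 2  0  1  1  2  3  3  3  3  4  4  4  4  5
 1  0  1  2  2  3  3  3  4  4  4  4  4  5
 3  0  1  2  3  3  4  4  4  4  4  4  4  5
 2  0  1  2  3  4  4  4  4  4  4  4  4  5
 1  0  1  2  3  4  4  4  5  5  5  5  5  5
dp[11][12] = 5. One LCS (by backtracking along matches): 3, 0, 1, 0, 2.

5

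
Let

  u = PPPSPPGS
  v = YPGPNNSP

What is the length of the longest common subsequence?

4

Pick P (u #1, v #2), P (u #2, v #4), S (u #4, v #7), P (u #6, v #8); all 4 characters appear in both, in order. dp[8][8] = 4 confirms this is the maximum.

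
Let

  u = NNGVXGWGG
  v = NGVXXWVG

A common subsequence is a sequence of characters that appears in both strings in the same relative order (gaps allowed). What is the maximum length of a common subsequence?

6

Let dp[i][j] be the LCS length of the first i characters of u and the first j characters of v. dp[i][j] = dp[i-1][j-1]+1 when the i-th and j-th characters match, else max(dp[i-1][j], dp[i][j-1]).
    ·  N  G  V  X  X  W  V  G
 ·  0  0  0  0  0  0  0  0  0
 N  0  1  1  1  1  1  1  1  1
 N  0  1  1  1  1  1  1  1  1
 G  0  1  2  2  2  2  2  2  2
 V  0  1  2  3  3  3  3  3  3
 X  0  1  2  3  4  4  4  4  4
 G  0  1  2  3  4  4  4  4  5
 W  0  1  2  3  4  4  5  5  5
 G  0  1  2  3  4  4  5  5  6
 G  0  1  2  3  4  4  5  5  6
dp[9][8] = 6. One LCS (by backtracking along matches): NGVXWG.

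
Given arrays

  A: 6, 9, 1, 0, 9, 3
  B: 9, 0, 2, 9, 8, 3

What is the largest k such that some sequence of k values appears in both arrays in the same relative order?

4

Let dp[i][j] be the LCS length of the first i values of A and the first j values of B. dp[i][j] = dp[i-1][j-1]+1 when the i-th and j-th values match, else max(dp[i-1][j], dp[i][j-1]).
    ·  9  0  2  9  8  3
 ·  0  0  0  0  0  0  0
 6  0  0  0  0  0  0  0
 9  0  1  1  1  1  1  1
 1  0  1  1  1  1  1  1
 0  0  1  2  2  2  2  2
 9  0  1  2  2  3  3  3
 3  0  1  2  2  3  3  4
dp[6][6] = 4. One LCS (by backtracking along matches): 9, 0, 9, 3.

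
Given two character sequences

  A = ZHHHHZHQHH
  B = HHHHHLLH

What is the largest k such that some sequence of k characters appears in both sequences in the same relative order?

6

Let dp[i][j] be the LCS length of the first i characters of A and the first j characters of B. dp[i][j] = dp[i-1][j-1]+1 when the i-th and j-th characters match, else max(dp[i-1][j], dp[i][j-1]).
    ·  H  H  H  H  H  L  L  H
 ·  0  0  0  0  0  0  0  0  0
 Z  0  0  0  0  0  0  0  0  0
 H  0  1  1  1  1  1  1  1  1
 H  0  1  2  2  2  2  2  2  2
 H  0  1  2  3  3  3  3  3  3
 H  0  1  2  3  4  4  4  4  4
 Z  0  1  2  3  4  4  4  4  4
 H  0  1  2  3  4  5  5  5  5
 Q  0  1  2  3  4  5  5  5  5
 H  0  1  2  3  4  5  5  5  6
 H  0  1  2  3  4  5  5  5  6
dp[10][8] = 6. One LCS (by backtracking along matches): HHHHHH.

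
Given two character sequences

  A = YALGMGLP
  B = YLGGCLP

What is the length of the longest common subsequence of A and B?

6

Taking Y (A #1, B #1), L (A #3, B #2), G (A #4, B #3), G (A #6, B #4), L (A #7, B #6), P (A #8, B #7) gives a common subsequence of length 6. The LCS DP gives dp[8][7] = 6, so this is optimal.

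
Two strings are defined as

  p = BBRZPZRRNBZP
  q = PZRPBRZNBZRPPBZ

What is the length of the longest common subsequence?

Taking P at p[5]=q[1]; then Z at p[6]=q[2]; then R at p[7]=q[3]; then R at p[8]=q[6]; then N at p[9]=q[8]; then B at p[10]=q[9]; then Z at p[11]=q[10]; then P at p[12]=q[13] gives a common subsequence of length 8, and the DP table's final entry dp[12][15] is also 8, so no common subsequence is longer.

8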